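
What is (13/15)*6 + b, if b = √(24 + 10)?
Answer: 26/5 + √34 ≈ 11.031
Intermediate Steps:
b = √34 ≈ 5.8309
(13/15)*6 + b = (13/15)*6 + √34 = 26/5 + √34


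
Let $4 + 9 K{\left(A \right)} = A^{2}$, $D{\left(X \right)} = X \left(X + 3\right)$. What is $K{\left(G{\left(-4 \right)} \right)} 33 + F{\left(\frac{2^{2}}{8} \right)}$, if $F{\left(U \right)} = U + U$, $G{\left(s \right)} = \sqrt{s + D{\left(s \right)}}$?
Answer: $- \frac{41}{3} \approx -13.667$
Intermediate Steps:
$D{\left(X \right)} = X \left(3 + X\right)$
$G{\left(s \right)} = \sqrt{s + s \left(3 + s\right)}$
$F{\left(U \right)} = 2 U$
$K{\left(A \right)} = - \frac{4}{9} + \frac{A^{2}}{9}$
$K{\left(G{\left(-4 \right)} \right)} 33 + F{\left(\frac{2^{2}}{8} \right)} = \left(- \frac{4}{9} + \frac{\left(\sqrt{- 4 \left(4 - 4\right)}\right)^{2}}{9}\right) 33 + 2 \frac{2^{2}}{8} = \left(- \frac{4}{9} + \frac{\left(\sqrt{\left(-4\right) 0}\right)^{2}}{9}\right) 33 + 2 \cdot 4 \cdot \frac{1}{8} = \left(- \frac{4}{9} + \frac{\left(\sqrt{0}\right)^{2}}{9}\right) 33 + 2 \cdot \frac{1}{2} = \left(- \frac{4}{9} + \frac{0^{2}}{9}\right) 33 + 1 = \left(- \frac{4}{9} + \frac{1}{9} \cdot 0\right) 33 + 1 = \left(- \frac{4}{9} + 0\right) 33 + 1 = \left(- \frac{4}{9}\right) 33 + 1 = - \frac{44}{3} + 1 = - \frac{41}{3}$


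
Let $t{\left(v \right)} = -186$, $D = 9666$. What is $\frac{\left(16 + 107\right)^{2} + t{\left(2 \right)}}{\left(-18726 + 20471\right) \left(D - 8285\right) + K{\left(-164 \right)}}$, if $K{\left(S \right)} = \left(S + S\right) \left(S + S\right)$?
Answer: $\frac{4981}{839143} \approx 0.0059358$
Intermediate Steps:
$K{\left(S \right)} = 4 S^{2}$ ($K{\left(S \right)} = 2 S 2 S = 4 S^{2}$)
$\frac{\left(16 + 107\right)^{2} + t{\left(2 \right)}}{\left(-18726 + 20471\right) \left(D - 8285\right) + K{\left(-164 \right)}} = \frac{\left(16 + 107\right)^{2} - 186}{\left(-18726 + 20471\right) \left(9666 - 8285\right) + 4 \left(-164\right)^{2}} = \frac{123^{2} - 186}{1745 \cdot 1381 + 4 \cdot 26896} = \frac{15129 - 186}{2409845 + 107584} = \frac{14943}{2517429} = 14943 \cdot \frac{1}{2517429} = \frac{4981}{839143}$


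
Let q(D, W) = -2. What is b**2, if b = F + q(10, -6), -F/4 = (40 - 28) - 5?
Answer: 900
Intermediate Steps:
F = -28 (F = -4*((40 - 28) - 5) = -4*(12 - 5) = -4*7 = -28)
b = -30 (b = -28 - 2 = -30)
b**2 = (-30)**2 = 900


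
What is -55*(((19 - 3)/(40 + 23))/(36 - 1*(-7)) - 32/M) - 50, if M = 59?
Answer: -3275630/159831 ≈ -20.494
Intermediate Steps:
-55*(((19 - 3)/(40 + 23))/(36 - 1*(-7)) - 32/M) - 50 = -55*(((19 - 3)/(40 + 23))/(36 - 1*(-7)) - 32/59) - 50 = -55*((16/63)/(36 + 7) - 32*1/59) - 50 = -55*((16*(1/63))/43 - 32/59) - 50 = -55*((16/63)*(1/43) - 32/59) - 50 = -55*(16/2709 - 32/59) - 50 = -55*(-85744/159831) - 50 = 4715920/159831 - 50 = -3275630/159831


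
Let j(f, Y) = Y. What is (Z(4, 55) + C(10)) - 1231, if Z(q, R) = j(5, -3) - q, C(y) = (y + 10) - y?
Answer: -1228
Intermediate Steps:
C(y) = 10 (C(y) = (10 + y) - y = 10)
Z(q, R) = -3 - q
(Z(4, 55) + C(10)) - 1231 = ((-3 - 1*4) + 10) - 1231 = ((-3 - 4) + 10) - 1231 = (-7 + 10) - 1231 = 3 - 1231 = -1228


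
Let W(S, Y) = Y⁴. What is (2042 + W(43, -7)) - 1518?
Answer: 2925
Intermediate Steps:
(2042 + W(43, -7)) - 1518 = (2042 + (-7)⁴) - 1518 = (2042 + 2401) - 1518 = 4443 - 1518 = 2925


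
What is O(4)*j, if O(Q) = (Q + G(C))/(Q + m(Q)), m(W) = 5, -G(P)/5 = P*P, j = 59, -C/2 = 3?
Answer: -10384/9 ≈ -1153.8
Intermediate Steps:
C = -6 (C = -2*3 = -6)
G(P) = -5*P**2 (G(P) = -5*P*P = -5*P**2)
O(Q) = (-180 + Q)/(5 + Q) (O(Q) = (Q - 5*(-6)**2)/(Q + 5) = (Q - 5*36)/(5 + Q) = (Q - 180)/(5 + Q) = (-180 + Q)/(5 + Q))
O(4)*j = ((-180 + 4)/(5 + 4))*59 = (-176/9)*59 = ((1/9)*(-176))*59 = -176/9*59 = -10384/9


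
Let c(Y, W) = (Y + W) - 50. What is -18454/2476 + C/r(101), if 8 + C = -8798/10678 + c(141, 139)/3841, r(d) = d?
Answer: -840592142237/111485506294 ≈ -7.5399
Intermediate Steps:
c(Y, W) = -50 + W + Y (c(Y, W) = (W + Y) - 50 = -50 + W + Y)
C = -7814147/891613 (C = -8 + (-8798/10678 + (-50 + 139 + 141)/3841) = -8 + (-8798*1/10678 + 230*(1/3841)) = -8 + (-4399/5339 + 10/167) = -8 - 681243/891613 = -7814147/891613 ≈ -8.7641)
-18454/2476 + C/r(101) = -18454/2476 - 7814147/891613/101 = -18454*1/2476 - 7814147/891613*1/101 = -9227/1238 - 7814147/90052913 = -840592142237/111485506294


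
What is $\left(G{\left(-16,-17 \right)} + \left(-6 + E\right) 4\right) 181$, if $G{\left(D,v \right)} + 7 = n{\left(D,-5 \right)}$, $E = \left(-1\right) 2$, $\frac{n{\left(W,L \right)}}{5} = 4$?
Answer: $-3439$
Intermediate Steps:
$n{\left(W,L \right)} = 20$ ($n{\left(W,L \right)} = 5 \cdot 4 = 20$)
$E = -2$
$G{\left(D,v \right)} = 13$ ($G{\left(D,v \right)} = -7 + 20 = 13$)
$\left(G{\left(-16,-17 \right)} + \left(-6 + E\right) 4\right) 181 = \left(13 + \left(-6 - 2\right) 4\right) 181 = \left(13 - 32\right) 181 = \left(-19\right) 181 = -3439$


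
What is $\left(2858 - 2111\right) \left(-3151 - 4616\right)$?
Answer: $-5801949$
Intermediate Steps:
$\left(2858 - 2111\right) \left(-3151 - 4616\right) = 747 \left(-7767\right) = -5801949$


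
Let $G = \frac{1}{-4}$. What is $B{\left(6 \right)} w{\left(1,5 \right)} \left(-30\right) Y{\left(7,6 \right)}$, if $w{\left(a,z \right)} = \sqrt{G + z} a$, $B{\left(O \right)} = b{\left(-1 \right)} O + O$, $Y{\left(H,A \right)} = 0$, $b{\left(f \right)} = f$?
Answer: $0$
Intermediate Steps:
$G = - \frac{1}{4} \approx -0.25$
$B{\left(O \right)} = 0$ ($B{\left(O \right)} = - O + O = 0$)
$w{\left(a,z \right)} = a \sqrt{- \frac{1}{4} + z}$ ($w{\left(a,z \right)} = \sqrt{- \frac{1}{4} + z} a = a \sqrt{- \frac{1}{4} + z}$)
$B{\left(6 \right)} w{\left(1,5 \right)} \left(-30\right) Y{\left(7,6 \right)} = 0 \cdot \frac{1}{2} \cdot 1 \sqrt{-1 + 4 \cdot 5} \left(-30\right) 0 = 0 \cdot \frac{1}{2} \cdot 1 \sqrt{-1 + 20} \left(-30\right) 0 = 0 \cdot \frac{1}{2} \cdot 1 \sqrt{19} \left(-30\right) 0 = 0 \frac{\sqrt{19}}{2} \left(-30\right) 0 = 0 \left(-30\right) 0 = 0 \cdot 0 = 0$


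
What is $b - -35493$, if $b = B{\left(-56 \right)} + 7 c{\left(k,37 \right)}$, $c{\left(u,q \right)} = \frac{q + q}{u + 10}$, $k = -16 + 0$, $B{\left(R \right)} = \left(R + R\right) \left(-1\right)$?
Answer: $\frac{106556}{3} \approx 35519.0$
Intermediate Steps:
$B{\left(R \right)} = - 2 R$ ($B{\left(R \right)} = 2 R \left(-1\right) = - 2 R$)
$k = -16$
$c{\left(u,q \right)} = \frac{2 q}{10 + u}$
$b = \frac{77}{3}$ ($b = \left(-2\right) \left(-56\right) + 7 \cdot 2 \cdot 37 \frac{1}{10 - 16} = 112 + 7 \cdot 2 \cdot 37 \frac{1}{-6} = 112 + 7 \cdot 2 \cdot 37 \left(- \frac{1}{6}\right) = 112 + 7 \left(- \frac{37}{3}\right) = 112 - \frac{259}{3} = \frac{77}{3} \approx 25.667$)
$b - -35493 = \frac{77}{3} - -35493 = \frac{77}{3} + 35493 = \frac{106556}{3}$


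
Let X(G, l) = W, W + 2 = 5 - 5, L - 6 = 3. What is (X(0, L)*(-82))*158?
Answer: 25912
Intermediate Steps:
L = 9 (L = 6 + 3 = 9)
W = -2 (W = -2 + (5 - 5) = -2 + 0 = -2)
X(G, l) = -2
(X(0, L)*(-82))*158 = -2*(-82)*158 = 164*158 = 25912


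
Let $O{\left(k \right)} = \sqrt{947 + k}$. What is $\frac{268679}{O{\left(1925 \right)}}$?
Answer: $\frac{268679 \sqrt{718}}{1436} \approx 5013.5$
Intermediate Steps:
$\frac{268679}{O{\left(1925 \right)}} = \frac{268679}{\sqrt{947 + 1925}} = \frac{268679}{\sqrt{2872}} = \frac{268679}{2 \sqrt{718}} = 268679 \frac{\sqrt{718}}{1436} = \frac{268679 \sqrt{718}}{1436}$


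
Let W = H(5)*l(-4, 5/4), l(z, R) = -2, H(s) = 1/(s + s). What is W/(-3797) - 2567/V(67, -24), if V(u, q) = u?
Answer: -48734428/1271995 ≈ -38.313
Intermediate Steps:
H(s) = 1/(2*s)
W = -⅕ (W = ((½)/5)*(-2) = ((½)*(⅕))*(-2) = (⅒)*(-2) = -⅕ ≈ -0.20000)
W/(-3797) - 2567/V(67, -24) = -⅕/(-3797) - 2567/67 = -⅕*(-1/3797) - 2567*1/67 = 1/18985 - 2567/67 = -48734428/1271995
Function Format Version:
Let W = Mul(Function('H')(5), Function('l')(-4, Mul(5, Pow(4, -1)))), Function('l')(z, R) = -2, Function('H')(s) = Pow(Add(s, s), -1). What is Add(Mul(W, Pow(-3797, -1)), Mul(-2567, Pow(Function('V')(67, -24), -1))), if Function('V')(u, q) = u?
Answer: Rational(-48734428, 1271995) ≈ -38.313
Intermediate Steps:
Function('H')(s) = Mul(Rational(1, 2), Pow(s, -1)) (Function('H')(s) = Pow(Mul(2, s), -1) = Mul(Rational(1, 2), Pow(s, -1)))
W = Rational(-1, 5) (W = Mul(Mul(Rational(1, 2), Pow(5, -1)), -2) = Mul(Mul(Rational(1, 2), Rational(1, 5)), -2) = Mul(Rational(1, 10), -2) = Rational(-1, 5) ≈ -0.20000)
Add(Mul(W, Pow(-3797, -1)), Mul(-2567, Pow(Function('V')(67, -24), -1))) = Add(Mul(Rational(-1, 5), Pow(-3797, -1)), Mul(-2567, Pow(67, -1))) = Add(Mul(Rational(-1, 5), Rational(-1, 3797)), Mul(-2567, Rational(1, 67))) = Add(Rational(1, 18985), Rational(-2567, 67)) = Rational(-48734428, 1271995)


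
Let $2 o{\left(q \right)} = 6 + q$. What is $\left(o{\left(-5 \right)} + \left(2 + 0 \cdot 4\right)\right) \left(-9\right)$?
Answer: $- \frac{45}{2} \approx -22.5$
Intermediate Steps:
$o{\left(q \right)} = 3 + \frac{q}{2}$ ($o{\left(q \right)} = \frac{6 + q}{2} = 3 + \frac{q}{2}$)
$\left(o{\left(-5 \right)} + \left(2 + 0 \cdot 4\right)\right) \left(-9\right) = \left(\left(3 + \frac{1}{2} \left(-5\right)\right) + \left(2 + 0 \cdot 4\right)\right) \left(-9\right) = \left(\left(3 - \frac{5}{2}\right) + \left(2 + 0\right)\right) \left(-9\right) = \left(\frac{1}{2} + 2\right) \left(-9\right) = \frac{5}{2} \left(-9\right) = - \frac{45}{2}$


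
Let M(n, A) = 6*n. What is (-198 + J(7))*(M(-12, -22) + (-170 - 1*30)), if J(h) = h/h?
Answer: 53584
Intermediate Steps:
J(h) = 1
(-198 + J(7))*(M(-12, -22) + (-170 - 1*30)) = (-198 + 1)*(6*(-12) + (-170 - 1*30)) = -197*(-72 + (-170 - 30)) = -197*(-72 - 200) = -197*(-272) = 53584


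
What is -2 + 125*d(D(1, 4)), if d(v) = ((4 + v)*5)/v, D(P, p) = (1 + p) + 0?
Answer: 1123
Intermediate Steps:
D(P, p) = 1 + p
d(v) = (20 + 5*v)/v
-2 + 125*d(D(1, 4)) = -2 + 125*(5 + 20/(1 + 4)) = -2 + 125*(5 + 20/5) = -2 + 125*(5 + 20*(⅕)) = -2 + 125*(5 + 4) = -2 + 125*9 = -2 + 1125 = 1123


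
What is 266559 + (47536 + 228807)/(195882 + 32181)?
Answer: 60792521560/228063 ≈ 2.6656e+5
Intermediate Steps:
266559 + (47536 + 228807)/(195882 + 32181) = 266559 + 276343/228063 = 60792521560/228063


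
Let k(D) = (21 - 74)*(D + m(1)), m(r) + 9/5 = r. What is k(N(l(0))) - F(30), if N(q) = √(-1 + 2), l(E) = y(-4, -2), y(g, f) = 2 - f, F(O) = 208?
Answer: -1093/5 ≈ -218.60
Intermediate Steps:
l(E) = 4 (l(E) = 2 - 1*(-2) = 2 + 2 = 4)
N(q) = 1 (N(q) = √1 = 1)
m(r) = -9/5 + r
k(D) = 212/5 - 53*D (k(D) = (21 - 74)*(D + (-9/5 + 1)) = -53*(D - ⅘) = -53*(-⅘ + D) = 212/5 - 53*D)
k(N(l(0))) - F(30) = (212/5 - 53*1) - 1*208 = (212/5 - 53) - 208 = -53/5 - 208 = -1093/5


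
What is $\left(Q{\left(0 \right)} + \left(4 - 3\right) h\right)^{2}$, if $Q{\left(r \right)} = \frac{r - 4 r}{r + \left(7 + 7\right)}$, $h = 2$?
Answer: $4$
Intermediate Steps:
$Q{\left(r \right)} = - \frac{3 r}{14 + r}$ ($Q{\left(r \right)} = \frac{\left(-3\right) r}{r + 14} = \frac{\left(-3\right) r}{14 + r} = - \frac{3 r}{14 + r}$)
$\left(Q{\left(0 \right)} + \left(4 - 3\right) h\right)^{2} = \left(\left(-3\right) 0 \frac{1}{14 + 0} + \left(4 - 3\right) 2\right)^{2} = \left(\left(-3\right) 0 \cdot \frac{1}{14} + 1 \cdot 2\right)^{2} = \left(\left(-3\right) 0 \cdot \frac{1}{14} + 2\right)^{2} = \left(0 + 2\right)^{2} = 2^{2} = 4$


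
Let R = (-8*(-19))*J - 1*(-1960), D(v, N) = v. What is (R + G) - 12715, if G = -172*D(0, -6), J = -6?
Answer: -11667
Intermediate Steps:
G = 0 (G = -172*0 = 0)
R = 1048 (R = -8*(-19)*(-6) - 1*(-1960) = 152*(-6) + 1960 = -912 + 1960 = 1048)
(R + G) - 12715 = (1048 + 0) - 12715 = 1048 - 12715 = -11667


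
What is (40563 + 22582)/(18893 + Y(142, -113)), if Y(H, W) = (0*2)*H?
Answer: 63145/18893 ≈ 3.3422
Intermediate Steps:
Y(H, W) = 0 (Y(H, W) = 0*H = 0)
(40563 + 22582)/(18893 + Y(142, -113)) = (40563 + 22582)/(18893 + 0) = 63145/18893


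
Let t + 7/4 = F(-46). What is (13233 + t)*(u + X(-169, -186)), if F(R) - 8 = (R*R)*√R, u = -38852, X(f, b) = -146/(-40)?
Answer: -41145841419/80 - 411015543*I*√46/5 ≈ -5.1432e+8 - 5.5753e+8*I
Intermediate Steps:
X(f, b) = 73/20 (X(f, b) = -146*(-1/40) = 73/20)
F(R) = 8 + R^(5/2) (F(R) = 8 + (R*R)*√R = 8 + R²*√R = 8 + R^(5/2))
t = 25/4 + 2116*I*√46 (t = -7/4 + (8 + (-46)^(5/2)) = -7/4 + (8 + 2116*I*√46) = 25/4 + 2116*I*√46 ≈ 6.25 + 14351.0*I)
(13233 + t)*(u + X(-169, -186)) = (13233 + (25/4 + 2116*I*√46))*(-38852 + 73/20) = (52957/4 + 2116*I*√46)*(-776967/20) = -41145841419/80 - 411015543*I*√46/5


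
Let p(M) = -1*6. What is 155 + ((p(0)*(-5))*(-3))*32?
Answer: -2725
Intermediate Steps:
p(M) = -6
155 + ((p(0)*(-5))*(-3))*32 = 155 + (-6*(-5)*(-3))*32 = 155 + (30*(-3))*32 = 155 - 90*32 = 155 - 2880 = -2725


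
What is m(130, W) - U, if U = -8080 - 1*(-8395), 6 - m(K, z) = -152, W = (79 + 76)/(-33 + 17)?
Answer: -157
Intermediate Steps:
W = -155/16 (W = 155/(-16) = 155*(-1/16) = -155/16 ≈ -9.6875)
m(K, z) = 158 (m(K, z) = 6 - 1*(-152) = 6 + 152 = 158)
U = 315 (U = -8080 + 8395 = 315)
m(130, W) - U = 158 - 1*315 = 158 - 315 = -157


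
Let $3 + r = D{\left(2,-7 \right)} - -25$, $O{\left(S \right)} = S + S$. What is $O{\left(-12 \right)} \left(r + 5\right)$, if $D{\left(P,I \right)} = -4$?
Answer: $-552$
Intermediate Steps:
$O{\left(S \right)} = 2 S$
$r = 18$ ($r = -3 - -21 = -3 + \left(-4 + 25\right) = -3 + 21 = 18$)
$O{\left(-12 \right)} \left(r + 5\right) = 2 \left(-12\right) \left(18 + 5\right) = \left(-24\right) 23 = -552$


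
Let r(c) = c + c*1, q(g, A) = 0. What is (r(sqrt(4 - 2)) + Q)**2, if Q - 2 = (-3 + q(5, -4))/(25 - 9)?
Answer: 2889/256 + 29*sqrt(2)/4 ≈ 21.538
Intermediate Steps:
r(c) = 2*c (r(c) = c + c = 2*c)
Q = 29/16 (Q = 2 + (-3 + 0)/(25 - 9) = 2 - 3/16 = 29/16 ≈ 1.8125)
(r(sqrt(4 - 2)) + Q)**2 = (2*sqrt(4 - 2) + 29/16)**2 = (2*sqrt(2) + 29/16)**2 = (29/16 + 2*sqrt(2))**2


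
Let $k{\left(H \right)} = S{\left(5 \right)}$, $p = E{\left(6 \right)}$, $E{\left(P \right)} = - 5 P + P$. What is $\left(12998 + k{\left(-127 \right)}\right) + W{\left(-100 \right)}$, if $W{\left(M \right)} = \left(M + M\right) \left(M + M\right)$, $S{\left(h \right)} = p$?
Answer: $52974$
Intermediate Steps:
$E{\left(P \right)} = - 4 P$
$p = -24$ ($p = \left(-4\right) 6 = -24$)
$S{\left(h \right)} = -24$
$k{\left(H \right)} = -24$
$W{\left(M \right)} = 4 M^{2}$ ($W{\left(M \right)} = 2 M 2 M = 4 M^{2}$)
$\left(12998 + k{\left(-127 \right)}\right) + W{\left(-100 \right)} = \left(12998 - 24\right) + 4 \left(-100\right)^{2} = 12974 + 4 \cdot 10000 = 12974 + 40000 = 52974$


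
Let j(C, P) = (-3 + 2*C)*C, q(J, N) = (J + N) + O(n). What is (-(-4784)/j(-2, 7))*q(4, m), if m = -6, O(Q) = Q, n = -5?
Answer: -2392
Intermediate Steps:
q(J, N) = -5 + J + N (q(J, N) = (J + N) - 5 = -5 + J + N)
j(C, P) = C*(-3 + 2*C)
(-(-4784)/j(-2, 7))*q(4, m) = (-(-4784)/((-2*(-3 + 2*(-2)))))*(-5 + 4 - 6) = -(-4784)/((-2*(-3 - 4)))*(-7) = -(-4784)/((-2*(-7)))*(-7) = -(-4784)/14*(-7) = -92*(-26/7)*(-7) = (2392/7)*(-7) = -2392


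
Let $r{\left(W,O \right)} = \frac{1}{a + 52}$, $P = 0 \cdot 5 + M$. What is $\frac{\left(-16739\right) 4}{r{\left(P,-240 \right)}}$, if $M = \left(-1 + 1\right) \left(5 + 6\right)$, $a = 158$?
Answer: $-14060760$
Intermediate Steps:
$M = 0$ ($M = 0 \cdot 11 = 0$)
$P = 0$ ($P = 0 \cdot 5 + 0 = 0 + 0 = 0$)
$r{\left(W,O \right)} = \frac{1}{210}$ ($r{\left(W,O \right)} = \frac{1}{158 + 52} = \frac{1}{210}$)
$\frac{\left(-16739\right) 4}{r{\left(P,-240 \right)}} = \left(-16739\right) 4 \frac{1}{\frac{1}{210}} = \left(-66956\right) 210 = -14060760$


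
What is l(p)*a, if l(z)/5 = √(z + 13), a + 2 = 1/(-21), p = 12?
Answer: -1075/21 ≈ -51.190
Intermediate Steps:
a = -43/21 (a = -2 + 1/(-21) = -2 - 1/21 = -43/21 ≈ -2.0476)
l(z) = 5*√(13 + z) (l(z) = 5*√(z + 13) = 5*√(13 + z))
l(p)*a = (5*√(13 + 12))*(-43/21) = (5*√25)*(-43/21) = (5*5)*(-43/21) = 25*(-43/21) = -1075/21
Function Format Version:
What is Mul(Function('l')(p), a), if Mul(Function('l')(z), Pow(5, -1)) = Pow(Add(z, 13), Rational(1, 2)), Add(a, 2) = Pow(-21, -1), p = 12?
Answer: Rational(-1075, 21) ≈ -51.190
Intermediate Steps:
a = Rational(-43, 21) (a = Add(-2, Pow(-21, -1)) = Add(-2, Rational(-1, 21)) = Rational(-43, 21) ≈ -2.0476)
Function('l')(z) = Mul(5, Pow(Add(13, z), Rational(1, 2))) (Function('l')(z) = Mul(5, Pow(Add(z, 13), Rational(1, 2))) = Mul(5, Pow(Add(13, z), Rational(1, 2))))
Mul(Function('l')(p), a) = Mul(Mul(5, Pow(Add(13, 12), Rational(1, 2))), Rational(-43, 21)) = Mul(Mul(5, Pow(25, Rational(1, 2))), Rational(-43, 21)) = Mul(Mul(5, 5), Rational(-43, 21)) = Mul(25, Rational(-43, 21)) = Rational(-1075, 21)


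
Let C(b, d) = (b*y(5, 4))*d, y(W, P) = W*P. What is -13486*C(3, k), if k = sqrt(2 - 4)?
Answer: -809160*I*sqrt(2) ≈ -1.1443e+6*I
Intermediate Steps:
k = I*sqrt(2) (k = sqrt(-2) = I*sqrt(2) ≈ 1.4142*I)
y(W, P) = P*W
C(b, d) = 20*b*d (C(b, d) = (b*(4*5))*d = (b*20)*d = (20*b)*d = 20*b*d)
-13486*C(3, k) = -269720*3*I*sqrt(2) = -809160*I*sqrt(2)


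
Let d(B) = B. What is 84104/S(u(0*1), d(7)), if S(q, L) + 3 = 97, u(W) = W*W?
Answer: 42052/47 ≈ 894.72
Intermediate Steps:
u(W) = W²
S(q, L) = 94 (S(q, L) = -3 + 97 = 94)
84104/S(u(0*1), d(7)) = 84104/94 = 84104*(1/94) = 42052/47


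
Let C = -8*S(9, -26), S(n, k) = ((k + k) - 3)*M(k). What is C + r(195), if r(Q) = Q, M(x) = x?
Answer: -11245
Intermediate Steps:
S(n, k) = k*(-3 + 2*k) (S(n, k) = ((k + k) - 3)*k = (2*k - 3)*k = (-3 + 2*k)*k = k*(-3 + 2*k))
C = -11440 (C = -(-208)*(-3 + 2*(-26)) = -(-208)*(-3 - 52) = -(-208)*(-55) = -8*1430 = -11440)
C + r(195) = -11440 + 195 = -11245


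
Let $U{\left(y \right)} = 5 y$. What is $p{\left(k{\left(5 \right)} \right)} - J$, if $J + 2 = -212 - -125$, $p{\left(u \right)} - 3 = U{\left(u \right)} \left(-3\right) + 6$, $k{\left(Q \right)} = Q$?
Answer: $23$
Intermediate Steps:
$p{\left(u \right)} = 9 - 15 u$ ($p{\left(u \right)} = 3 + \left(5 u \left(-3\right) + 6\right) = 3 - \left(-6 + 15 u\right) = 9 - 15 u$)
$J = -89$ ($J = -2 - 87 = -89$)
$p{\left(k{\left(5 \right)} \right)} - J = \left(9 - 75\right) - -89 = \left(9 - 75\right) + 89 = -66 + 89 = 23$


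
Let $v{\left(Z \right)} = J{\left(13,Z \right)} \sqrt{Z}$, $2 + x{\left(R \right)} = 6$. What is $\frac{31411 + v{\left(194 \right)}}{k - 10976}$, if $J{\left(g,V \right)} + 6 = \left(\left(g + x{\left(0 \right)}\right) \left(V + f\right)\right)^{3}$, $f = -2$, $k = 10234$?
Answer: $- \frac{31411}{742} - \frac{17386831869 \sqrt{194}}{371} \approx -6.5275 \cdot 10^{8}$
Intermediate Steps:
$x{\left(R \right)} = 4$ ($x{\left(R \right)} = -2 + 6 = 4$)
$J{\left(g,V \right)} = -6 + \left(-2 + V\right)^{3} \left(4 + g\right)^{3}$ ($J{\left(g,V \right)} = -6 + \left(\left(g + 4\right) \left(V - 2\right)\right)^{3} = -6 + \left(\left(4 + g\right) \left(-2 + V\right)\right)^{3} = -6 + \left(\left(-2 + V\right) \left(4 + g\right)\right)^{3} = -6 + \left(-2 + V\right)^{3} \left(4 + g\right)^{3}$)
$v{\left(Z \right)} = \sqrt{Z} \left(-6 + 4913 \left(-2 + Z\right)^{3}\right)$ ($v{\left(Z \right)} = \left(-6 + \left(-2 + Z\right)^{3} \left(4 + 13\right)^{3}\right) \sqrt{Z} = \left(-6 + \left(-2 + Z\right)^{3} \cdot 17^{3}\right) \sqrt{Z} = \left(-6 + \left(-2 + Z\right)^{3} \cdot 4913\right) \sqrt{Z} = \left(-6 + 4913 \left(-2 + Z\right)^{3}\right) \sqrt{Z} = \sqrt{Z} \left(-6 + 4913 \left(-2 + Z\right)^{3}\right)$)
$\frac{31411 + v{\left(194 \right)}}{k - 10976} = \frac{31411 + \sqrt{194} \left(-6 + 4913 \left(-2 + 194\right)^{3}\right)}{10234 - 10976} = \frac{31411 + \sqrt{194} \left(-6 + 4913 \cdot 192^{3}\right)}{-742} = \left(31411 + \sqrt{194} \left(-6 + 4913 \cdot 7077888\right)\right) \left(- \frac{1}{742}\right) = \left(31411 + \sqrt{194} \left(-6 + 34773663744\right)\right) \left(- \frac{1}{742}\right) = \left(31411 + \sqrt{194} \cdot 34773663738\right) \left(- \frac{1}{742}\right) = \left(31411 + 34773663738 \sqrt{194}\right) \left(- \frac{1}{742}\right) = - \frac{31411}{742} - \frac{17386831869 \sqrt{194}}{371}$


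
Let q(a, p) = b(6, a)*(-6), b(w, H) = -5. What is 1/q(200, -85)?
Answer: 1/30 ≈ 0.033333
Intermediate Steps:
q(a, p) = 30 (q(a, p) = -5*(-6) = 30)
1/q(200, -85) = 1/30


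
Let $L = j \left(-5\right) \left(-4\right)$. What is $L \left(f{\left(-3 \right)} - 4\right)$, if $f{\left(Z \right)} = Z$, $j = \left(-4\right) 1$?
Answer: $560$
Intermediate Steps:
$j = -4$
$L = -80$ ($L = \left(-4\right) \left(-5\right) \left(-4\right) = 20 \left(-4\right) = -80$)
$L \left(f{\left(-3 \right)} - 4\right) = - 80 \left(-3 - 4\right) = \left(-80\right) \left(-7\right) = 560$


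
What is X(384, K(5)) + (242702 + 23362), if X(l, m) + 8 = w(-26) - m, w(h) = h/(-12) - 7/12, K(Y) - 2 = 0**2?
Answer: 3192667/12 ≈ 2.6606e+5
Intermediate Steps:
K(Y) = 2 (K(Y) = 2 + 0**2 = 2 + 0 = 2)
w(h) = -7/12 - h/12 (w(h) = h*(-1/12) - 7*1/12 = -h/12 - 7/12 = -7/12 - h/12)
X(l, m) = -77/12 - m (X(l, m) = -8 + ((-7/12 - 1/12*(-26)) - m) = -8 + ((-7/12 + 13/6) - m) = -8 + (19/12 - m) = -77/12 - m)
X(384, K(5)) + (242702 + 23362) = (-77/12 - 1*2) + (242702 + 23362) = (-77/12 - 2) + 266064 = -101/12 + 266064 = 3192667/12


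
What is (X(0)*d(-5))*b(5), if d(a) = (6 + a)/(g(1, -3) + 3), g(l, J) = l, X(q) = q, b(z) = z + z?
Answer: 0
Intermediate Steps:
b(z) = 2*z
d(a) = 3/2 + a/4 (d(a) = (6 + a)/(1 + 3) = (6 + a)/4 = (6 + a)*(¼) = 3/2 + a/4)
(X(0)*d(-5))*b(5) = (0*(3/2 + (¼)*(-5)))*(2*5) = (0*(3/2 - 5/4))*10 = (0*(¼))*10 = 0*10 = 0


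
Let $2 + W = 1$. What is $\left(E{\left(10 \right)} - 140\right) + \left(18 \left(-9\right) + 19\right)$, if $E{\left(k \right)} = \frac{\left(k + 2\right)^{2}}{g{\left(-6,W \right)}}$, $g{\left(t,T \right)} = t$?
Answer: $-307$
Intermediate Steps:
$W = -1$ ($W = -2 + 1 = -1$)
$E{\left(k \right)} = - \frac{\left(2 + k\right)^{2}}{6}$ ($E{\left(k \right)} = \frac{\left(k + 2\right)^{2}}{-6} = \left(2 + k\right)^{2} \left(- \frac{1}{6}\right) = - \frac{\left(2 + k\right)^{2}}{6}$)
$\left(E{\left(10 \right)} - 140\right) + \left(18 \left(-9\right) + 19\right) = \left(- \frac{\left(2 + 10\right)^{2}}{6} - 140\right) + \left(18 \left(-9\right) + 19\right) = \left(- \frac{12^{2}}{6} - 140\right) + \left(-162 + 19\right) = \left(\left(- \frac{1}{6}\right) 144 - 140\right) - 143 = \left(-24 - 140\right) - 143 = -164 - 143 = -307$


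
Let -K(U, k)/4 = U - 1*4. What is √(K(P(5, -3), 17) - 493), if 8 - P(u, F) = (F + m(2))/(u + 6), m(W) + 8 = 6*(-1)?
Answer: I*√62337/11 ≈ 22.698*I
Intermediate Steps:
m(W) = -14 (m(W) = -8 + 6*(-1) = -8 - 6 = -14)
P(u, F) = 8 - (-14 + F)/(6 + u) (P(u, F) = 8 - (F - 14)/(u + 6) = 8 - (-14 + F)/(6 + u))
K(U, k) = 16 - 4*U (K(U, k) = -4*(U - 1*4) = -4*(U - 4) = -4*(-4 + U) = 16 - 4*U)
√(K(P(5, -3), 17) - 493) = √((16 - 4*(62 - 1*(-3) + 8*5)/(6 + 5)) - 493) = √((16 - 4*(62 + 3 + 40)/11) - 493) = √((16 - 4*105/11) - 493) = √((16 - 420/11) - 493) = √(-244/11 - 493) = √(-5667/11) = I*√62337/11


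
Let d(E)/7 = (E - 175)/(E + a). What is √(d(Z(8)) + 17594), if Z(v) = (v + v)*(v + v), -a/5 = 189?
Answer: √8351850611/689 ≈ 132.64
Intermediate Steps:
a = -945 (a = -5*189 = -945)
Z(v) = 4*v² (Z(v) = (2*v)*(2*v) = 4*v²)
d(E) = 7*(-175 + E)/(-945 + E) (d(E) = 7*((E - 175)/(E - 945)) = 7*((-175 + E)/(-945 + E)) = 7*(-175 + E)/(-945 + E))
√(d(Z(8)) + 17594) = √(7*(-175 + 4*8²)/(-945 + 4*8²) + 17594) = √(7*(-175 + 4*64)/(-945 + 4*64) + 17594) = √(7*(-175 + 256)/(-945 + 256) + 17594) = √(7*81/(-689) + 17594) = √(7*(-1/689)*81 + 17594) = √(-567/689 + 17594) = √(12121699/689) = √8351850611/689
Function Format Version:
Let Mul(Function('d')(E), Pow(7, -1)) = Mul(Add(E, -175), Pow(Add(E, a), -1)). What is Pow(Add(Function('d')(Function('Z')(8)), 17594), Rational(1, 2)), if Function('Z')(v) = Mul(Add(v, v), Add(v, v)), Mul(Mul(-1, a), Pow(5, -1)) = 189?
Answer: Mul(Rational(1, 689), Pow(8351850611, Rational(1, 2))) ≈ 132.64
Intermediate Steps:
a = -945 (a = Mul(-5, 189) = -945)
Function('Z')(v) = Mul(4, Pow(v, 2)) (Function('Z')(v) = Mul(Mul(2, v), Mul(2, v)) = Mul(4, Pow(v, 2)))
Function('d')(E) = Mul(7, Pow(Add(-945, E), -1), Add(-175, E)) (Function('d')(E) = Mul(7, Mul(Add(E, -175), Pow(Add(E, -945), -1))) = Mul(7, Mul(Add(-175, E), Pow(Add(-945, E), -1))) = Mul(7, Mul(Pow(Add(-945, E), -1), Add(-175, E))) = Mul(7, Pow(Add(-945, E), -1), Add(-175, E)))
Pow(Add(Function('d')(Function('Z')(8)), 17594), Rational(1, 2)) = Pow(Add(Mul(7, Pow(Add(-945, Mul(4, Pow(8, 2))), -1), Add(-175, Mul(4, Pow(8, 2)))), 17594), Rational(1, 2)) = Pow(Add(Mul(7, Pow(Add(-945, Mul(4, 64)), -1), Add(-175, Mul(4, 64))), 17594), Rational(1, 2)) = Pow(Add(Mul(7, Pow(Add(-945, 256), -1), Add(-175, 256)), 17594), Rational(1, 2)) = Pow(Add(Mul(7, Pow(-689, -1), 81), 17594), Rational(1, 2)) = Pow(Add(Mul(7, Rational(-1, 689), 81), 17594), Rational(1, 2)) = Pow(Add(Rational(-567, 689), 17594), Rational(1, 2)) = Pow(Rational(12121699, 689), Rational(1, 2)) = Mul(Rational(1, 689), Pow(8351850611, Rational(1, 2)))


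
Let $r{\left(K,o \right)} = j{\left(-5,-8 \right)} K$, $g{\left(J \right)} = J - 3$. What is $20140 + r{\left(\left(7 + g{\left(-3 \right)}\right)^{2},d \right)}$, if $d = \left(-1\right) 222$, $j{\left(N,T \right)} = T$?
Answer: $20132$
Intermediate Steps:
$g{\left(J \right)} = -3 + J$ ($g{\left(J \right)} = J - 3 = -3 + J$)
$d = -222$
$r{\left(K,o \right)} = - 8 K$
$20140 + r{\left(\left(7 + g{\left(-3 \right)}\right)^{2},d \right)} = 20140 - 8 \left(7 - 6\right)^{2} = 20140 - 8 \cdot 1^{2} = 20140 - 8 = 20132$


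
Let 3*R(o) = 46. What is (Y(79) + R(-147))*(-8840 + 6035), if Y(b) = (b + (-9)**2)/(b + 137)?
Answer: -405790/9 ≈ -45088.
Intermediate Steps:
R(o) = 46/3 (R(o) = (1/3)*46 = 46/3)
Y(b) = (81 + b)/(137 + b) (Y(b) = (b + 81)/(137 + b) = (81 + b)/(137 + b))
(Y(79) + R(-147))*(-8840 + 6035) = ((81 + 79)/(137 + 79) + 46/3)*(-8840 + 6035) = (160/216 + 46/3)*(-2805) = ((1/216)*160 + 46/3)*(-2805) = (20/27 + 46/3)*(-2805) = (434/27)*(-2805) = -405790/9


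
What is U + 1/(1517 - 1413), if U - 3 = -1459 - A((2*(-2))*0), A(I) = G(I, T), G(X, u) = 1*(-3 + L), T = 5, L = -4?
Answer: -150695/104 ≈ -1449.0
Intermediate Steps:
G(X, u) = -7 (G(X, u) = 1*(-3 - 4) = 1*(-7) = -7)
A(I) = -7
U = -1449 (U = 3 + (-1459 - 1*(-7)) = 3 + (-1459 + 7) = 3 - 1452 = -1449)
U + 1/(1517 - 1413) = -1449 + 1/(1517 - 1413) = -1449 + 1/104 = -150695/104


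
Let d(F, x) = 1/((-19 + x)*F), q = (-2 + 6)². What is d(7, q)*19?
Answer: -19/21 ≈ -0.90476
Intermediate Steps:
q = 16 (q = 4² = 16)
d(F, x) = 1/(F*(-19 + x))
d(7, q)*19 = (1/(7*(-19 + 16)))*19 = ((⅐)/(-3))*19 = ((⅐)*(-⅓))*19 = -1/21*19 = -19/21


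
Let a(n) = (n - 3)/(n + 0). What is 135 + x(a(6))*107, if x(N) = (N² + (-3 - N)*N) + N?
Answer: 28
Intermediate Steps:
a(n) = (-3 + n)/n
x(N) = N + N² + N*(-3 - N) (x(N) = (N² + N*(-3 - N)) + N = N + N² + N*(-3 - N))
135 + x(a(6))*107 = 135 - 2*(-3 + 6)/6*107 = 135 - 3/3*107 = 135 - 2*½*107 = 135 - 1*107 = 135 - 107 = 28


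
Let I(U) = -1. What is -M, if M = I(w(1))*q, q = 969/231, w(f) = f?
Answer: 323/77 ≈ 4.1948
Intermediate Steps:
q = 323/77 (q = 969*(1/231) = 323/77 ≈ 4.1948)
M = -323/77 (M = -1*323/77 = -323/77 ≈ -4.1948)
-M = -1*(-323/77) = 323/77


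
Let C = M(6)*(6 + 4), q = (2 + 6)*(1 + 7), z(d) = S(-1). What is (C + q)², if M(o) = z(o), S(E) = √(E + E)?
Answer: 3896 + 1280*I*√2 ≈ 3896.0 + 1810.2*I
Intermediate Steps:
S(E) = √2*√E (S(E) = √(2*E) = √2*√E)
z(d) = I*√2 (z(d) = √2*√(-1) = √2*I = I*√2)
M(o) = I*√2
q = 64 (q = 8*8 = 64)
C = 10*I*√2 (C = (I*√2)*(6 + 4) = (I*√2)*10 = 10*I*√2 ≈ 14.142*I)
(C + q)² = (10*I*√2 + 64)² = (64 + 10*I*√2)²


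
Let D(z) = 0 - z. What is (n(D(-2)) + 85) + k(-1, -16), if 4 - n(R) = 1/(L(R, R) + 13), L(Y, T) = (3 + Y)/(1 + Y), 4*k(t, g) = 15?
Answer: 2039/22 ≈ 92.682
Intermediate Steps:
k(t, g) = 15/4 (k(t, g) = (¼)*15 = 15/4)
L(Y, T) = (3 + Y)/(1 + Y)
D(z) = -z
n(R) = 4 - 1/(13 + (3 + R)/(1 + R)) (n(R) = 4 - 1/((3 + R)/(1 + R) + 13) = 4 - 1/(13 + (3 + R)/(1 + R)))
(n(D(-2)) + 85) + k(-1, -16) = ((63 + 55*(-1*(-2)))/(2*(8 + 7*(-1*(-2)))) + 85) + 15/4 = ((63 + 55*2)/(2*(8 + 7*2)) + 85) + 15/4 = ((63 + 110)/(2*(8 + 14)) + 85) + 15/4 = ((½)*173/22 + 85) + 15/4 = ((½)*(1/22)*173 + 85) + 15/4 = (173/44 + 85) + 15/4 = 3913/44 + 15/4 = 2039/22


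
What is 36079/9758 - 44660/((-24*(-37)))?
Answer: -25234633/541569 ≈ -46.595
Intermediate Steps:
36079/9758 - 44660/((-24*(-37))) = 36079*(1/9758) - 44660/888 = 36079/9758 - 44660*1/888 = 36079/9758 - 11165/222 = -25234633/541569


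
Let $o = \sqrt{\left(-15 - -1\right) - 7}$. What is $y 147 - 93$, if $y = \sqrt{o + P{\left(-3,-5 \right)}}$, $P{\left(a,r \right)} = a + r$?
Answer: $-93 + 147 \sqrt{-8 + i \sqrt{21}} \approx 21.789 + 431.33 i$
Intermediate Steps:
$o = i \sqrt{21}$ ($o = \sqrt{\left(-15 + 1\right) - 7} = \sqrt{-14 - 7} = \sqrt{-21} = i \sqrt{21} \approx 4.5826 i$)
$y = \sqrt{-8 + i \sqrt{21}}$ ($y = \sqrt{i \sqrt{21} - 8} = \sqrt{-8 + i \sqrt{21}} \approx 0.78088 + 2.9342 i$)
$y 147 - 93 = \sqrt{-8 + i \sqrt{21}} \cdot 147 - 93 = 147 \sqrt{-8 + i \sqrt{21}} - 93 = -93 + 147 \sqrt{-8 + i \sqrt{21}}$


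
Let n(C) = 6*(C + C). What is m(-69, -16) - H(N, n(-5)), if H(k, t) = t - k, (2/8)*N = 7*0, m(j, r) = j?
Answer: -9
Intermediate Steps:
n(C) = 12*C (n(C) = 6*(2*C) = 12*C)
N = 0 (N = 4*(7*0) = 4*0 = 0)
m(-69, -16) - H(N, n(-5)) = -69 - (12*(-5) - 1*0) = -69 - (-60 + 0) = -69 - 1*(-60) = -69 + 60 = -9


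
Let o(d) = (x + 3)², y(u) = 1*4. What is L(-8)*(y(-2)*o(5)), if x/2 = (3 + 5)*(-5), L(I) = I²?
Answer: 1517824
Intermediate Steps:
y(u) = 4
x = -80 (x = 2*((3 + 5)*(-5)) = 2*(8*(-5)) = 2*(-40) = -80)
o(d) = 5929 (o(d) = (-80 + 3)² = (-77)² = 5929)
L(-8)*(y(-2)*o(5)) = (-8)²*(4*5929) = 64*23716 = 1517824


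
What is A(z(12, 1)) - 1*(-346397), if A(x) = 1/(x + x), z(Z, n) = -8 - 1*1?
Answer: 6235145/18 ≈ 3.4640e+5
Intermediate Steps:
z(Z, n) = -9 (z(Z, n) = -8 - 1 = -9)
A(x) = 1/(2*x)
A(z(12, 1)) - 1*(-346397) = (½)/(-9) - 1*(-346397) = (½)*(-⅑) + 346397 = -1/18 + 346397 = 6235145/18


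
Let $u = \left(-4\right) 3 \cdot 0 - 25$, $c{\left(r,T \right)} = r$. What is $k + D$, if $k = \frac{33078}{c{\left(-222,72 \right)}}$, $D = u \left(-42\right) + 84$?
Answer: $985$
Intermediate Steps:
$u = -25$ ($u = \left(-12\right) 0 - 25 = 0 - 25 = -25$)
$D = 1134$ ($D = \left(-25\right) \left(-42\right) + 84 = 1050 + 84 = 1134$)
$k = -149$ ($k = \frac{33078}{-222} = 33078 \left(- \frac{1}{222}\right) = -149$)
$k + D = -149 + 1134 = 985$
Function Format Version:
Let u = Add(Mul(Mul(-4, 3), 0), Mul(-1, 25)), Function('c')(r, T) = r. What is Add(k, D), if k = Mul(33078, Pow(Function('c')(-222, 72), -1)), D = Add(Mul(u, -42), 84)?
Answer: 985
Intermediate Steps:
u = -25 (u = Add(Mul(-12, 0), -25) = Add(0, -25) = -25)
D = 1134 (D = Add(Mul(-25, -42), 84) = Add(1050, 84) = 1134)
k = -149 (k = Mul(33078, Pow(-222, -1)) = Mul(33078, Rational(-1, 222)) = -149)
Add(k, D) = Add(-149, 1134) = 985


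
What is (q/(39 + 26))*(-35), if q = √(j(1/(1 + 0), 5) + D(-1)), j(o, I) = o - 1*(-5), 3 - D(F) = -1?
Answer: -7*√10/13 ≈ -1.7028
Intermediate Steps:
D(F) = 4 (D(F) = 3 - 1*(-1) = 3 + 1 = 4)
j(o, I) = 5 + o (j(o, I) = o + 5 = 5 + o)
q = √10 (q = √((5 + 1/(1 + 0)) + 4) = √((5 + 1/1) + 4) = √((5 + 1) + 4) = √(6 + 4) = √10 ≈ 3.1623)
(q/(39 + 26))*(-35) = (√10/(39 + 26))*(-35) = (√10/65)*(-35) = -7*√10/13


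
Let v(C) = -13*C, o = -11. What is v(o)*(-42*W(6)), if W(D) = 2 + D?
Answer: -48048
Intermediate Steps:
v(o)*(-42*W(6)) = (-13*(-11))*(-42*(2 + 6)) = 143*(-42*8) = 143*(-336) = -48048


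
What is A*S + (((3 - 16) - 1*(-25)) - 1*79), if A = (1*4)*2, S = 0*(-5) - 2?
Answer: -83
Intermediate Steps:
S = -2 (S = 0 - 2 = -2)
A = 8 (A = 4*2 = 8)
A*S + (((3 - 16) - 1*(-25)) - 1*79) = 8*(-2) + (((3 - 16) - 1*(-25)) - 1*79) = -16 + ((-13 + 25) - 79) = -16 + (12 - 79) = -16 - 67 = -83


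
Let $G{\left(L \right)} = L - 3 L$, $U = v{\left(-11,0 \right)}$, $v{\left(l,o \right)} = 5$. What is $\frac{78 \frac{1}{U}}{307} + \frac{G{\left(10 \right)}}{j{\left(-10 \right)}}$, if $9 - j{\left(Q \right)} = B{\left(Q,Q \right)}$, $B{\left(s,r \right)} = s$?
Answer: $- \frac{29218}{29165} \approx -1.0018$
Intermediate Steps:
$U = 5$
$j{\left(Q \right)} = 9 - Q$
$G{\left(L \right)} = - 2 L$
$\frac{78 \frac{1}{U}}{307} + \frac{G{\left(10 \right)}}{j{\left(-10 \right)}} = \frac{78 \cdot \frac{1}{5}}{307} + \frac{\left(-2\right) 10}{9 - -10} = 78 \cdot \frac{1}{5} \cdot \frac{1}{307} - \frac{20}{9 + 10} = \frac{78}{5} \cdot \frac{1}{307} - \frac{20}{19} = \frac{78}{1535} - \frac{20}{19} = - \frac{29218}{29165}$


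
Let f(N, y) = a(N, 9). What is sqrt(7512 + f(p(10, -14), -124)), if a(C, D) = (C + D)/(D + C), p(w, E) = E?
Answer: sqrt(7513) ≈ 86.678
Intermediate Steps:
a(C, D) = 1 (a(C, D) = (C + D)/(C + D) = 1)
f(N, y) = 1
sqrt(7512 + f(p(10, -14), -124)) = sqrt(7512 + 1) = sqrt(7513)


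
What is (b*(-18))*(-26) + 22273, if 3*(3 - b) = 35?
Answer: 18217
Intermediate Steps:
b = -26/3 (b = 3 - ⅓*35 = 3 - 35/3 = -26/3 ≈ -8.6667)
(b*(-18))*(-26) + 22273 = -26/3*(-18)*(-26) + 22273 = 156*(-26) + 22273 = -4056 + 22273 = 18217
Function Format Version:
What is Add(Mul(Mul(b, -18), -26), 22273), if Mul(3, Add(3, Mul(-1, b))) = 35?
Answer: 18217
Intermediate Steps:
b = Rational(-26, 3) (b = Add(3, Mul(Rational(-1, 3), 35)) = Add(3, Rational(-35, 3)) = Rational(-26, 3) ≈ -8.6667)
Add(Mul(Mul(b, -18), -26), 22273) = Add(Mul(Mul(Rational(-26, 3), -18), -26), 22273) = Add(Mul(156, -26), 22273) = Add(-4056, 22273) = 18217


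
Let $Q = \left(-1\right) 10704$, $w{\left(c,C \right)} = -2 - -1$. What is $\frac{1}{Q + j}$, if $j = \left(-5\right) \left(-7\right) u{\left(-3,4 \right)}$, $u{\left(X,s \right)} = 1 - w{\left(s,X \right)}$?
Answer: $- \frac{1}{10634} \approx -9.4038 \cdot 10^{-5}$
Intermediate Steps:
$w{\left(c,C \right)} = -1$ ($w{\left(c,C \right)} = -2 + 1 = -1$)
$Q = -10704$
$u{\left(X,s \right)} = 2$ ($u{\left(X,s \right)} = 1 - -1 = 1 + 1 = 2$)
$j = 70$ ($j = \left(-5\right) \left(-7\right) 2 = 35 \cdot 2 = 70$)
$\frac{1}{Q + j} = \frac{1}{-10704 + 70} = \frac{1}{-10634} = - \frac{1}{10634}$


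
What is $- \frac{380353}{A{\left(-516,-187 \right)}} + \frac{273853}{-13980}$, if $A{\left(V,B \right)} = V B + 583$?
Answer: $- \frac{6380322983}{271421700} \approx -23.507$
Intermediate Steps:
$A{\left(V,B \right)} = 583 + B V$ ($A{\left(V,B \right)} = B V + 583 = 583 + B V$)
$- \frac{380353}{A{\left(-516,-187 \right)}} + \frac{273853}{-13980} = - \frac{380353}{583 - -96492} + \frac{273853}{-13980} = - \frac{380353}{583 + 96492} + 273853 \left(- \frac{1}{13980}\right) = - \frac{380353}{97075} - \frac{273853}{13980} = - \frac{6380322983}{271421700}$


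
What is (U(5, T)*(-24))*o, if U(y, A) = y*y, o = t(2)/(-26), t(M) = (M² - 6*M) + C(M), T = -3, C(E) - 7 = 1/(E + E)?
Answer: -225/13 ≈ -17.308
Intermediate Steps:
C(E) = 7 + 1/(2*E) (C(E) = 7 + 1/(E + E) = 7 + 1/(2*E))
t(M) = 7 + M² + 1/(2*M) - 6*M (t(M) = (M² - 6*M) + (7 + 1/(2*M)) = 7 + M² + 1/(2*M) - 6*M)
o = 3/104 (o = (7 + 2² + (½)/2 - 6*2)/(-26) = (7 + 4 + (½)*(½) - 12)*(-1/26) = (7 + 4 + ¼ - 12)*(-1/26) = -¾*(-1/26) = 3/104 ≈ 0.028846)
U(y, A) = y²
(U(5, T)*(-24))*o = (5²*(-24))*(3/104) = (25*(-24))*(3/104) = -600*3/104 = -225/13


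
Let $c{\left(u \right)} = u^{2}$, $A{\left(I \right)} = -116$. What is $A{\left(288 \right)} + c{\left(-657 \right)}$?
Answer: $431533$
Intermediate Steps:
$A{\left(288 \right)} + c{\left(-657 \right)} = -116 + \left(-657\right)^{2} = -116 + 431649 = 431533$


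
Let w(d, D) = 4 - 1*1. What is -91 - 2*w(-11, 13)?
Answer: -97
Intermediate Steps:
w(d, D) = 3 (w(d, D) = 4 - 1 = 3)
-91 - 2*w(-11, 13) = -91 - 2*3 = -91 - 6 = -97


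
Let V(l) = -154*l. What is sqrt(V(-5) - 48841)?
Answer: I*sqrt(48071) ≈ 219.25*I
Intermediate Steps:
sqrt(V(-5) - 48841) = sqrt(-154*(-5) - 48841) = sqrt(770 - 48841) = sqrt(-48071) = I*sqrt(48071)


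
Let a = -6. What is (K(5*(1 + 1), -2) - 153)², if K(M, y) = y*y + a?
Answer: 24025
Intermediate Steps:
K(M, y) = -6 + y² (K(M, y) = y*y - 6 = y² - 6 = -6 + y²)
(K(5*(1 + 1), -2) - 153)² = ((-6 + (-2)²) - 153)² = ((-6 + 4) - 153)² = (-2 - 153)² = (-155)² = 24025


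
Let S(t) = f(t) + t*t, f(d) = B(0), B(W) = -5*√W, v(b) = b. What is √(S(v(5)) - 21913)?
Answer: 24*I*√38 ≈ 147.95*I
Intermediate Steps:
f(d) = 0 (f(d) = -5*√0 = -5*0 = 0)
S(t) = t² (S(t) = 0 + t*t = 0 + t² = t²)
√(S(v(5)) - 21913) = √(5² - 21913) = √(25 - 21913) = √(-21888) = 24*I*√38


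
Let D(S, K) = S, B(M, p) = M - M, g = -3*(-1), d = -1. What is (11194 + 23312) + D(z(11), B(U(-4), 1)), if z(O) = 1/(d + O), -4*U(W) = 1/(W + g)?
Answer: 345061/10 ≈ 34506.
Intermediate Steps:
g = 3
U(W) = -1/(4*(3 + W)) (U(W) = -1/(4*(W + 3)) = -1/(4*(3 + W)))
B(M, p) = 0
z(O) = 1/(-1 + O)
(11194 + 23312) + D(z(11), B(U(-4), 1)) = (11194 + 23312) + 1/(-1 + 11) = 34506 + 1/10 = 345061/10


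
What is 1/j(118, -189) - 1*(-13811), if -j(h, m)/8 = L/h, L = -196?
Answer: 10827883/784 ≈ 13811.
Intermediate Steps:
j(h, m) = 1568/h (j(h, m) = -(-1568)/h = 1568/h)
1/j(118, -189) - 1*(-13811) = 1/(1568/118) - 1*(-13811) = 1/(1568*(1/118)) + 13811 = 1/(784/59) + 13811 = 59/784 + 13811 = 10827883/784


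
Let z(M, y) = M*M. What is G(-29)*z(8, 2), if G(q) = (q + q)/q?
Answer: 128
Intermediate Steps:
z(M, y) = M²
G(q) = 2 (G(q) = (2*q)/q = 2)
G(-29)*z(8, 2) = 2*8² = 2*64 = 128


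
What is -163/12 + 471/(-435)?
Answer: -25519/1740 ≈ -14.666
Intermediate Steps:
-163/12 + 471/(-435) = -163*1/12 + 471*(-1/435) = -163/12 - 157/145 = -25519/1740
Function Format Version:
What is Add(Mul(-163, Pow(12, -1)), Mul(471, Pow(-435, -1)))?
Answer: Rational(-25519, 1740) ≈ -14.666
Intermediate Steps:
Add(Mul(-163, Pow(12, -1)), Mul(471, Pow(-435, -1))) = Add(Mul(-163, Rational(1, 12)), Mul(471, Rational(-1, 435))) = Add(Rational(-163, 12), Rational(-157, 145)) = Rational(-25519, 1740)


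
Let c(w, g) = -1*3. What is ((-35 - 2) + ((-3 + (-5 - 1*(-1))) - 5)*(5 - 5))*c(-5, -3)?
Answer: 111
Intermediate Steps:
c(w, g) = -3
((-35 - 2) + ((-3 + (-5 - 1*(-1))) - 5)*(5 - 5))*c(-5, -3) = ((-35 - 2) + ((-3 + (-5 - 1*(-1))) - 5)*(5 - 5))*(-3) = (-37 + ((-3 + (-5 + 1)) - 5)*0)*(-3) = (-37 + ((-3 - 4) - 5)*0)*(-3) = (-37 + (-7 - 5)*0)*(-3) = (-37 - 12*0)*(-3) = (-37 + 0)*(-3) = -37*(-3) = 111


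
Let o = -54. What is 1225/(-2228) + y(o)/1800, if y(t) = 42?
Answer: -21994/41775 ≈ -0.52649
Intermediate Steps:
1225/(-2228) + y(o)/1800 = 1225/(-2228) + 42/1800 = 1225*(-1/2228) + 42*(1/1800) = -1225/2228 + 7/300 = -21994/41775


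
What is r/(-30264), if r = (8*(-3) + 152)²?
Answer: -2048/3783 ≈ -0.54137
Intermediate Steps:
r = 16384 (r = (-24 + 152)² = 128² = 16384)
r/(-30264) = 16384/(-30264) = 16384*(-1/30264) = -2048/3783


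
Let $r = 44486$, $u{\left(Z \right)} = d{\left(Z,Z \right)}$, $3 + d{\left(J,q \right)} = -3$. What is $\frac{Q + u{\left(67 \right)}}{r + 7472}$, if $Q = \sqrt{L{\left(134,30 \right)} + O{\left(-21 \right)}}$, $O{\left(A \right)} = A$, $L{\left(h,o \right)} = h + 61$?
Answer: $- \frac{3}{25979} + \frac{\sqrt{174}}{51958} \approx 0.0001384$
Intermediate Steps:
$L{\left(h,o \right)} = 61 + h$
$d{\left(J,q \right)} = -6$ ($d{\left(J,q \right)} = -3 - 3 = -6$)
$u{\left(Z \right)} = -6$
$Q = \sqrt{174}$ ($Q = \sqrt{\left(61 + 134\right) - 21} = \sqrt{195 - 21} = \sqrt{174} \approx 13.191$)
$\frac{Q + u{\left(67 \right)}}{r + 7472} = \frac{\sqrt{174} - 6}{44486 + 7472} = \frac{-6 + \sqrt{174}}{51958} = \left(-6 + \sqrt{174}\right) \frac{1}{51958} = - \frac{3}{25979} + \frac{\sqrt{174}}{51958}$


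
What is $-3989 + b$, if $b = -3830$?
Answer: $-7819$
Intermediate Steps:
$-3989 + b = -3989 - 3830 = -7819$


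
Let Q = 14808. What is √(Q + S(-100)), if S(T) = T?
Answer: 2*√3677 ≈ 121.28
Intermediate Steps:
√(Q + S(-100)) = √(14808 - 100) = √14708 = 2*√3677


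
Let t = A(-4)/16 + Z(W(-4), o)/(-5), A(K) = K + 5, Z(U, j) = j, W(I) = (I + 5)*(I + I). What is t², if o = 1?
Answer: 121/6400 ≈ 0.018906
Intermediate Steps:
W(I) = 2*I*(5 + I) (W(I) = (5 + I)*(2*I) = 2*I*(5 + I))
A(K) = 5 + K
t = -11/80 (t = (5 - 4)/16 + 1/(-5) = 1*(1/16) + 1*(-⅕) = 1/16 - ⅕ = -11/80 ≈ -0.13750)
t² = (-11/80)² = 121/6400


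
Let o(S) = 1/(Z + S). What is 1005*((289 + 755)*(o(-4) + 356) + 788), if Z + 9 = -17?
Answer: 374279286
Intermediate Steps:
Z = -26 (Z = -9 - 17 = -26)
o(S) = 1/(-26 + S)
1005*((289 + 755)*(o(-4) + 356) + 788) = 1005*((289 + 755)*(1/(-26 - 4) + 356) + 788) = 1005*(1044*(1/(-30) + 356) + 788) = 1005*(1044*(-1/30 + 356) + 788) = 1005*(1044*(10679/30) + 788) = 1005*(1858146/5 + 788) = 1005*(1862086/5) = 374279286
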